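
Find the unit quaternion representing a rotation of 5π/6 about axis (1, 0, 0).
0.2588 + 0.9659i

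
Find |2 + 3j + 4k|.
√29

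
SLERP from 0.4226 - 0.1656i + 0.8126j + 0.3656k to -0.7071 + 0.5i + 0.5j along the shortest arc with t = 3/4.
-0.489 + 0.396i + 0.7649j + 0.1379k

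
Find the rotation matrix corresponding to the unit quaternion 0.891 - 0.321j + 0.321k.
[[0.5878, -0.572, -0.572], [0.572, 0.7939, -0.2061], [0.572, -0.2061, 0.7939]]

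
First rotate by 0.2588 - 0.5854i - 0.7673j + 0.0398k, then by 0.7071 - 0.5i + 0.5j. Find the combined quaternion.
0.2739 - 0.5234i - 0.3933j + 0.7045k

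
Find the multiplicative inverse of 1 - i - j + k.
0.25 + 0.25i + 0.25j - 0.25k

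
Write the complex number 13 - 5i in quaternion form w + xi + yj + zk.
13 - 5i + 0j + 0k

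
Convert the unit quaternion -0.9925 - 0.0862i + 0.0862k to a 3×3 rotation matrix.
[[0.9851, 0.1711, -0.0149], [-0.1711, 0.9703, -0.1711], [-0.0149, 0.1711, 0.9851]]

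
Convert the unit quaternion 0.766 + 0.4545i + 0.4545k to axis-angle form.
axis = (√2/2, 0, √2/2), θ = 80°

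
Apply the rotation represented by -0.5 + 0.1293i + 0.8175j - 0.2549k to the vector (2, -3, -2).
(0.964, -1.002, 3.881)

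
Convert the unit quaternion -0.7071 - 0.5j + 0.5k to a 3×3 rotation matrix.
[[0, 0.7071, 0.7071], [-0.7071, 0.5, -0.5], [-0.7071, -0.5, 0.5]]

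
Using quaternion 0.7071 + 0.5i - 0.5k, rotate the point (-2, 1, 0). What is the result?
(-0.293, 1.414, 1.707)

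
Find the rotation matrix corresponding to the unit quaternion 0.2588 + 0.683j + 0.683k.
[[-0.866, -0.3535, 0.3535], [0.3535, 0.067, 0.933], [-0.3535, 0.933, 0.067]]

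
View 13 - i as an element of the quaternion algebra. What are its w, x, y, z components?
13 - i + 0j + 0k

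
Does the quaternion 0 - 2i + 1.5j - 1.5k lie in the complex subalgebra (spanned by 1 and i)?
No. The quaternion -2i + 1.5j - 1.5k has j-coefficient y = 1.5 and k-coefficient z = -1.5, not both zero, so it does not lie in the complex subalgebra spanned by 1 and i.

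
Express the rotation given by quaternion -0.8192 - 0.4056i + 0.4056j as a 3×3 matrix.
[[0.671, -0.329, -0.6645], [-0.329, 0.671, -0.6645], [0.6645, 0.6645, 0.342]]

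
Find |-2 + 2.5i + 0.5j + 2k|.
3.808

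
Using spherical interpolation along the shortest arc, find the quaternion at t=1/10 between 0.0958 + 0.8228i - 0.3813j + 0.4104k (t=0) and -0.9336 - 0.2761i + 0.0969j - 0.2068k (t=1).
0.2058 + 0.8072i - 0.3702j + 0.4112k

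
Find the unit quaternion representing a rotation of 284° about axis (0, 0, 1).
-0.788 + 0.6157k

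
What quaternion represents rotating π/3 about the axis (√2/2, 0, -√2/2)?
0.866 + 0.3536i - 0.3536k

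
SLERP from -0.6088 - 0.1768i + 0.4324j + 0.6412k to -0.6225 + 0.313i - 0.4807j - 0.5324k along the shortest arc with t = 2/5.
-0.1238 - 0.2954i + 0.5728j + 0.7546k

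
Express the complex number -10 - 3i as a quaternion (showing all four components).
-10 - 3i + 0j + 0k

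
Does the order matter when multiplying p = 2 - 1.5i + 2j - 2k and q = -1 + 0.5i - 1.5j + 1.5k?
Yes: pq = 4.75 + 2.5i - 3.75j + 6.25k ≠ 4.75 + 2.5i - 6.25j + 3.75k = qp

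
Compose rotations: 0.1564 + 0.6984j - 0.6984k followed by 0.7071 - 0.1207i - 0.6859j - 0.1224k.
0.5041 + 0.5456i + 0.3023j - 0.5973k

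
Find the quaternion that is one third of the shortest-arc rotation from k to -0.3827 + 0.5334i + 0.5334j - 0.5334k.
0.1492 - 0.208i - 0.208j + 0.9441k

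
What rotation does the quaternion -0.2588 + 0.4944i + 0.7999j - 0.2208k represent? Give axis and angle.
axis = (0.5118, 0.8281, -0.2286), θ = 7π/6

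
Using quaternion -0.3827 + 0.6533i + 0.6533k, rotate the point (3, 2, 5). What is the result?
(5.707, -0.414, 2.293)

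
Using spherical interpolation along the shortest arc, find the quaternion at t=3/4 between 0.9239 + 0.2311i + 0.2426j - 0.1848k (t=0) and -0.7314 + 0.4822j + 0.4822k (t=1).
0.8412 + 0.0652i - 0.3144j - 0.435k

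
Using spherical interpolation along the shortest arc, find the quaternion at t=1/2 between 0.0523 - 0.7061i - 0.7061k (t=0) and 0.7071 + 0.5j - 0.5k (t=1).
0.4555 - 0.4235i + 0.2999j - 0.7234k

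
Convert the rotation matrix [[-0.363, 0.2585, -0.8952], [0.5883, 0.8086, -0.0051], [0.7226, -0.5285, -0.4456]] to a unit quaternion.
-0.5 + 0.2617i + 0.8089j - 0.1649k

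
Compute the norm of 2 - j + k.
√6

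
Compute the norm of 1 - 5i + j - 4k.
√43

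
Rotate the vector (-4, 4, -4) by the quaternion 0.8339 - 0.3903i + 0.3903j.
(-6.604, 1.396, -1.563)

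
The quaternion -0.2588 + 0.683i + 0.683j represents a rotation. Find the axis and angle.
axis = (√2/2, √2/2, 0), θ = 7π/6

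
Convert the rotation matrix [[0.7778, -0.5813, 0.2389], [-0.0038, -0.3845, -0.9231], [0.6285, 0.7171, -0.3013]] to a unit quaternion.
0.5225 + 0.7848i - 0.1864j + 0.2763k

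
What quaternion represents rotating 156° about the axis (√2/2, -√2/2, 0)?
0.2079 + 0.6917i - 0.6917j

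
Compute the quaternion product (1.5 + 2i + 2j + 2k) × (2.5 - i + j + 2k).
-0.25 + 5.5i + 0.5j + 12k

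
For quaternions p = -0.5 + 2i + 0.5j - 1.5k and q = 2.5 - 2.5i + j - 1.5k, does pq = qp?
No: pq = 1 + 7i + 7.5j + 0.25k ≠ 1 + 5.5i - 6j - 6.25k = qp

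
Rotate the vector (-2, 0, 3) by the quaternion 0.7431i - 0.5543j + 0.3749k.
(1.463, 0.401, -3.271)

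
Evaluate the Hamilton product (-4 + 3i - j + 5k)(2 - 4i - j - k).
8 + 28i - 15j + 7k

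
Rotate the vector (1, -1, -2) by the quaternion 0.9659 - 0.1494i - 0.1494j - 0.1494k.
(1.065, -1.821, -1.244)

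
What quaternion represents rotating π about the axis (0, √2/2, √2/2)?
0.7071j + 0.7071k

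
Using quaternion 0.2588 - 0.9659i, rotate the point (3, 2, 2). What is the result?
(3, -0.732, -2.732)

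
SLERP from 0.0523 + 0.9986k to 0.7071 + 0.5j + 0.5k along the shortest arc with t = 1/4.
0.2506 + 0.1472j + 0.9568k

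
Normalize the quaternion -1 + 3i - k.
-0.3015 + 0.9045i - 0.3015k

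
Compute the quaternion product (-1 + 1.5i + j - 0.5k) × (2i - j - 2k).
-3 - 4.5i + 3j - 1.5k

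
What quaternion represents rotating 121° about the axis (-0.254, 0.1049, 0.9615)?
0.4924 - 0.2211i + 0.0913j + 0.8368k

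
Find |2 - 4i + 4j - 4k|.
√52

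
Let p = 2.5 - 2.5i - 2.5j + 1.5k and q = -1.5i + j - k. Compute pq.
0.25 - 2.75i - 2.25j - 8.75k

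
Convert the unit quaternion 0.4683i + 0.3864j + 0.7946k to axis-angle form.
axis = (0.4683, 0.3864, 0.7946), θ = π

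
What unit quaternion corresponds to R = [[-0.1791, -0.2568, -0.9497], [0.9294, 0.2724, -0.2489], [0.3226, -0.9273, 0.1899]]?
0.5664 - 0.2994i - 0.5616j + 0.5236k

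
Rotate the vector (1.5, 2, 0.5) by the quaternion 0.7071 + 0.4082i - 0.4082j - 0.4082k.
(0.533, -0.821, 2.354)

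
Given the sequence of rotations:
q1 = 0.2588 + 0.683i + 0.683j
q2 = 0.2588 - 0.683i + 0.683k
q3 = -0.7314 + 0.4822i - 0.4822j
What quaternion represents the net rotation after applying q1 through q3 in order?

q2 · q1 = 0.5335 - 0.4665i + 0.6432j - 0.2897k
q3 · q2 · q1 = 0.1449 + 0.7381i - 0.588j + 0.2971k
0.1449 + 0.7381i - 0.588j + 0.2971k


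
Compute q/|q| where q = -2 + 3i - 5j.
-0.3244 + 0.4867i - 0.8111j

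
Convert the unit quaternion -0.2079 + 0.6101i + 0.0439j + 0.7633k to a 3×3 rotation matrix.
[[-0.1691, 0.3709, 0.9131], [-0.2638, -0.9097, 0.3207], [0.9496, -0.1867, 0.2517]]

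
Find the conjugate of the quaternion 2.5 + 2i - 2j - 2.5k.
2.5 - 2i + 2j + 2.5k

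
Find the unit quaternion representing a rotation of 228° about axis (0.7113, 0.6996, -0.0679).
-0.4067 + 0.6498i + 0.6391j - 0.062k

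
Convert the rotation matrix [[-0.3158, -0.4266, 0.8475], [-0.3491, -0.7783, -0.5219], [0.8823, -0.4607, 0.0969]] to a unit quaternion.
0.0262 + 0.5843i - 0.3319j + 0.7401k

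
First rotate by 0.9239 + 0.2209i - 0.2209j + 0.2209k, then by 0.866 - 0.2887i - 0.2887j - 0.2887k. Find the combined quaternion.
0.8639 - 0.203i - 0.458j + 0.0521k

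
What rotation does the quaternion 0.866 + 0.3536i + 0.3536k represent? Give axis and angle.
axis = (√2/2, 0, √2/2), θ = π/3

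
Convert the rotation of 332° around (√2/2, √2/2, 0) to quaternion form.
-0.9703 + 0.1711i + 0.1711j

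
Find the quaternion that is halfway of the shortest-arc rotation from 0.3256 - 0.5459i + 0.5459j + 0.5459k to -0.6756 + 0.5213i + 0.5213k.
0.641 - 0.6832i + 0.3495j + 0.0157k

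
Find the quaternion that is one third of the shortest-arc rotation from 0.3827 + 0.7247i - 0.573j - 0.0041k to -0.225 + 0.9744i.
0.191 + 0.8904i - 0.4132j - 0.003k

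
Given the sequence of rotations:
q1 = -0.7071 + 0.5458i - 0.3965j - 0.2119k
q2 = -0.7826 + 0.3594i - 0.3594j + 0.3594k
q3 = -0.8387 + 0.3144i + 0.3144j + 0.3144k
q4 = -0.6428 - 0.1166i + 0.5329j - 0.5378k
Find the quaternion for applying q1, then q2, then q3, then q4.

q2 · q1 = 0.2909 - 0.4626i + 0.8368j - 0.0346k
q3 · q2 · q1 = -0.3507 + 0.2055i - 0.7449j + 0.529k
q4 · q3 · q2 · q1 = 0.9308 - 0.2099i + 0.2431j - 0.1741k
0.9308 - 0.2099i + 0.2431j - 0.1741k


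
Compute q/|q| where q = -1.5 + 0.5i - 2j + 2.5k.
-0.4201 + 0.14i - 0.5601j + 0.7001k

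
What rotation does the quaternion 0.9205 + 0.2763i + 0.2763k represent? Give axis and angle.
axis = (√2/2, 0, √2/2), θ = 46°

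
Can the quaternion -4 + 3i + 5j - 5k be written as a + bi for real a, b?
No. The quaternion -4 + 3i + 5j - 5k has j-coefficient y = 5 and k-coefficient z = -5, not both zero, so it does not lie in the complex subalgebra spanned by 1 and i.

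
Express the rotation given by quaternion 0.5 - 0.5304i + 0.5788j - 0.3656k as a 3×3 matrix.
[[0.0627, -0.2484, 0.9666], [-0.9796, 0.17, 0.1072], [-0.191, -0.9536, -0.2327]]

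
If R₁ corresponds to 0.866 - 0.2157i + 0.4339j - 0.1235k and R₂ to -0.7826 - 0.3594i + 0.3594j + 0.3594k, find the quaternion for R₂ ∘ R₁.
-0.8668 - 0.3428i - 0.1502j + 0.3295k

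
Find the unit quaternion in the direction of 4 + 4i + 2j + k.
0.6576 + 0.6576i + 0.3288j + 0.1644k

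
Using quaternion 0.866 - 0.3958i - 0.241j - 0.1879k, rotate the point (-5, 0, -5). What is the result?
(-2.723, -3.207, -5.683)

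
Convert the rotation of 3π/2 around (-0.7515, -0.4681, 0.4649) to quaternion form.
-0.7071 - 0.5314i - 0.331j + 0.3287k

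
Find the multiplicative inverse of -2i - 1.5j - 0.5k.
0.3077i + 0.2308j + 0.0769k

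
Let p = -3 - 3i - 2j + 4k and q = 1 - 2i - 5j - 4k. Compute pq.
-3 + 31i - 7j + 27k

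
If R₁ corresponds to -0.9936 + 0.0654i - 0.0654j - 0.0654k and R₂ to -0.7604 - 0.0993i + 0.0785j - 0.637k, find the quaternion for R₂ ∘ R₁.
0.7255 + 0.0021i - 0.0764j + 0.684k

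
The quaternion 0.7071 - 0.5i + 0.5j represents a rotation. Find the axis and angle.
axis = (-√2/2, √2/2, 0), θ = π/2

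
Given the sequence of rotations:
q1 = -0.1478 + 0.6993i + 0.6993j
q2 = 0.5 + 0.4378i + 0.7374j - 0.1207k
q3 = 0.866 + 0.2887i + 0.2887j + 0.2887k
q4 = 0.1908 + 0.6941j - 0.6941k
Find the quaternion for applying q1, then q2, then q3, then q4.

q2 · q1 = -0.8957 + 0.3693i + 0.1563j - 0.1917k
q3 · q2 · q1 = -0.8721 - 0.0392i + 0.0387j - 0.4861k
q4 · q3 · q2 · q1 = -0.5307 - 0.318i - 0.5707j + 0.5398k
-0.5307 - 0.318i - 0.5707j + 0.5398k


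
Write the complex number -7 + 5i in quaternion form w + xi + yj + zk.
-7 + 5i + 0j + 0k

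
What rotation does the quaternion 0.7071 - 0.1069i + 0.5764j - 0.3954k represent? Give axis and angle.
axis = (-0.1512, 0.8151, -0.5592), θ = π/2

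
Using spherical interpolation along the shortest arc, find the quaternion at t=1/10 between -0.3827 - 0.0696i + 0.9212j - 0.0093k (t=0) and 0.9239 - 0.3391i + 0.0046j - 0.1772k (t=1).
-0.4844 - 0.0218i + 0.8745j + 0.0143k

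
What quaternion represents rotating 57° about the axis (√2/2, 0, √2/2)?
0.8788 + 0.3374i + 0.3374k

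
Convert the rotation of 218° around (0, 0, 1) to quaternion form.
-0.3256 + 0.9455k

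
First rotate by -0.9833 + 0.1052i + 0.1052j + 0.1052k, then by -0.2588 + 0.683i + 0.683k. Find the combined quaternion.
0.1108 - 0.7707i - 0.0272j - 0.627k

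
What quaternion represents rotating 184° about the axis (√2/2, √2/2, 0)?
-0.0349 + 0.7067i + 0.7067j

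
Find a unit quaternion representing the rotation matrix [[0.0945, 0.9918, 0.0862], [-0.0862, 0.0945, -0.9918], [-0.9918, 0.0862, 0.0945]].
0.5665 + 0.4758i + 0.4758j - 0.4758k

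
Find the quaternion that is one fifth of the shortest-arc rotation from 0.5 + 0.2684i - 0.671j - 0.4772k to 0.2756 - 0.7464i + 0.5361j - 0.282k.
0.3729 + 0.4365i - 0.7398j - 0.3509k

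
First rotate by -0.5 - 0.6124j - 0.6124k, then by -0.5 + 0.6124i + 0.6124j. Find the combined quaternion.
0.625 - 0.6812i + 0.375j - 0.0688k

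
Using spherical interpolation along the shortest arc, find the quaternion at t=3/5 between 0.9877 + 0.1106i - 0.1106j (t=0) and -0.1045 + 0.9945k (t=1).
0.631 + 0.0616i - 0.0616j - 0.7709k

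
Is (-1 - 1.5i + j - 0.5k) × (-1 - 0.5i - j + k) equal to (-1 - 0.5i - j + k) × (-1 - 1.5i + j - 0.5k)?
No: pq = 1.75 + 2.5i + 1.75j + 1.5k ≠ 1.75 + 1.5i - 1.75j - 2.5k = qp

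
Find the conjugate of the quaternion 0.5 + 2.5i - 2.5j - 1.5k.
0.5 - 2.5i + 2.5j + 1.5k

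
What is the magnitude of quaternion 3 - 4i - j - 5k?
√51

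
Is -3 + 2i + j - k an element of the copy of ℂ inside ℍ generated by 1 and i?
No. The quaternion -3 + 2i + j - k has j-coefficient y = 1 and k-coefficient z = -1, not both zero, so it does not lie in the complex subalgebra spanned by 1 and i.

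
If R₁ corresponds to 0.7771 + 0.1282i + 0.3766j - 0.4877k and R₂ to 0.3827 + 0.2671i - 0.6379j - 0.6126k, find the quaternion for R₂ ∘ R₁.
0.2046 + 0.7984i - 0.2999j - 0.4803k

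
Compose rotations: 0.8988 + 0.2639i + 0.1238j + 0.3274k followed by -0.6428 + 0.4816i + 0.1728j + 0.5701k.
-0.9129 + 0.2492i + 0.0685j + 0.316k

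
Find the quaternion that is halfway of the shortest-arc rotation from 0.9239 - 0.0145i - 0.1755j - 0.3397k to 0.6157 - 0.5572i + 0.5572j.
0.8951 - 0.3324i + 0.2219j - 0.1975k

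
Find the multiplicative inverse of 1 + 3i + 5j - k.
0.0278 - 0.0833i - 0.1389j + 0.0278k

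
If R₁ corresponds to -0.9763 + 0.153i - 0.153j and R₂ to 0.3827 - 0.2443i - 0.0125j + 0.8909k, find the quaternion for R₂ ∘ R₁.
-0.3382 + 0.4334i + 0.09j - 0.8305k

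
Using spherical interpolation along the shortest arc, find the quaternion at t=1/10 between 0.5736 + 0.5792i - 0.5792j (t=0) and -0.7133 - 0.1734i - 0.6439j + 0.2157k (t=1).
0.6593 + 0.5869i - 0.469j - 0.0311k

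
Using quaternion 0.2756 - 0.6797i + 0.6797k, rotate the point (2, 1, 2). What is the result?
(-2.071, 0.651, -2.071)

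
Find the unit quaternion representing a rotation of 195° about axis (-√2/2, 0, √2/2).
-0.1305 - 0.7011i + 0.7011k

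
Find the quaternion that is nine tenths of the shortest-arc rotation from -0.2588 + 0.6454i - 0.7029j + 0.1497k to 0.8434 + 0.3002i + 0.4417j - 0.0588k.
-0.8331 - 0.201i - 0.5098j + 0.0751k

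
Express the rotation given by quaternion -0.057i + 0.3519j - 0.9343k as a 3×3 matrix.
[[-0.9935, -0.0401, 0.1065], [-0.0401, -0.7523, -0.6576], [0.1065, -0.6576, 0.7458]]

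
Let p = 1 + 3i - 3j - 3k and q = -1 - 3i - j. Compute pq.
5 - 9i + 11j - 9k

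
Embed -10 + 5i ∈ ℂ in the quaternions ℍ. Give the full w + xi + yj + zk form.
-10 + 5i + 0j + 0k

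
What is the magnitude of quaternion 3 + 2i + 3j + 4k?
√38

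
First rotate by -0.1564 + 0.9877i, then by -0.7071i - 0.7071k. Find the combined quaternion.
0.6984 + 0.1106i - 0.6984j + 0.1106k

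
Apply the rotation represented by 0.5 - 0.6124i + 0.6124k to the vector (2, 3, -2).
(0.163, -1.5, -3.837)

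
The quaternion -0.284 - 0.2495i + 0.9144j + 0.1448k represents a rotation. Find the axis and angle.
axis = (-0.2602, 0.9537, 0.151), θ = 213°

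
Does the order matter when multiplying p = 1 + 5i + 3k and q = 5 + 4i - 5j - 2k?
Yes: pq = -9 + 44i + 17j - 12k ≠ -9 + 14i - 27j + 38k = qp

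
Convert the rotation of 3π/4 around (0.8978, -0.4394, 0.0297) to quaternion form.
0.3827 + 0.8295i - 0.406j + 0.0274k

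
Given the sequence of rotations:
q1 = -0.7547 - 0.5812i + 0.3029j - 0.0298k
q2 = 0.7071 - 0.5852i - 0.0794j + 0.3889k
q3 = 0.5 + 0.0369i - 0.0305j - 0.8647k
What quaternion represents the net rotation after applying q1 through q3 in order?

q2 · q1 = -0.8381 - 0.0847i + 0.0306j - 0.538k
q3 · q2 · q1 = -0.8802 - 0.0304i + 0.134j + 0.4543k
-0.8802 - 0.0304i + 0.134j + 0.4543k


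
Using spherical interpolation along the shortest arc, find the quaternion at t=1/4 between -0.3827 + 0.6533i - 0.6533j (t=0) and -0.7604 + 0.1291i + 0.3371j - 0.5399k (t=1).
-0.6048 + 0.6226i - 0.4591j - 0.1893k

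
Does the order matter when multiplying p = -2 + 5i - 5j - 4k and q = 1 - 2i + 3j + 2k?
Yes: pq = 31 + 11i - 13j - 3k ≠ 31 + 7i - 9j - 13k = qp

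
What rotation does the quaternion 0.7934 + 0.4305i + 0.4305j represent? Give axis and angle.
axis = (√2/2, √2/2, 0), θ = 75°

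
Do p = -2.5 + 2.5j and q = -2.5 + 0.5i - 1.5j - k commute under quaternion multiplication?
No: pq = 10 - 3.75i - 2.5j + 1.25k ≠ 10 + 1.25i - 2.5j + 3.75k = qp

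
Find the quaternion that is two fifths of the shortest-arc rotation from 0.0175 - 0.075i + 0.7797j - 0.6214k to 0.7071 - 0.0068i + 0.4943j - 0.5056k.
0.3197 - 0.0511i + 0.7156j - 0.619k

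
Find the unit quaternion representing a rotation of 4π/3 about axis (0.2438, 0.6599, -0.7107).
-0.5 + 0.2111i + 0.5715j - 0.6155k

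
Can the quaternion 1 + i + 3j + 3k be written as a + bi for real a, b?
No. The quaternion 1 + i + 3j + 3k has j-coefficient y = 3 and k-coefficient z = 3, not both zero, so it does not lie in the complex subalgebra spanned by 1 and i.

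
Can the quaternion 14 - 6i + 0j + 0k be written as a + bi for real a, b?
Yes. The quaternion 14 - 6i has j- and k-coefficients y = z = 0, so it lies in the complex subalgebra spanned by 1 and i.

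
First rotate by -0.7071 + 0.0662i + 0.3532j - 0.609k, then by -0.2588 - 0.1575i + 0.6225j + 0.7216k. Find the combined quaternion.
0.413 - 0.5397i - 0.5797j - 0.4495k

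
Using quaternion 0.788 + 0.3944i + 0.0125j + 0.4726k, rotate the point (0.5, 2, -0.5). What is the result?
(-1.39, 1.167, 1.099)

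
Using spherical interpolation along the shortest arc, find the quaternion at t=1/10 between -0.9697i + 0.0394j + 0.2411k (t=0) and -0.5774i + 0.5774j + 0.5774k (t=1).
-0.9533i + 0.0999j + 0.2849k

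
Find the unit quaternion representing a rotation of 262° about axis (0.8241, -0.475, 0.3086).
-0.6561 + 0.622i - 0.3585j + 0.2329k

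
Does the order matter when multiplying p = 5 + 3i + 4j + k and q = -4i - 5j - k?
Yes: pq = 33 - 19i - 26j - 4k ≠ 33 - 21i - 24j - 6k = qp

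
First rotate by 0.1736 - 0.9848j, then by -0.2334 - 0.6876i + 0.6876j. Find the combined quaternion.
0.6366 - 0.1194i + 0.3492j + 0.6771k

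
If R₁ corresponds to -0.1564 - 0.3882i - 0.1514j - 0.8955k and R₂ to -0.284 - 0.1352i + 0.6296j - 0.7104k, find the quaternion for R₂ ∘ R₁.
-0.5489 - 0.54i + 0.0992j + 0.6303k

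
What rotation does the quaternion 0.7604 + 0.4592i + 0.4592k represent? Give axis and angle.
axis = (√2/2, 0, √2/2), θ = 81°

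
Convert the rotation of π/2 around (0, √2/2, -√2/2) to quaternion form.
0.7071 + 0.5j - 0.5k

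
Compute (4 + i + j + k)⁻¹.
0.2105 - 0.0526i - 0.0526j - 0.0526k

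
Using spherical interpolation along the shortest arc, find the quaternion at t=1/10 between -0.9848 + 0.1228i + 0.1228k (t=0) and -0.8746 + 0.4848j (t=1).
-0.9862 + 0.1115i + 0.0508j + 0.1115k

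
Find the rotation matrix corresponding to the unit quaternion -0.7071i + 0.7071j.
[[0, -1, 0], [-1, 0, 0], [0, 0, -1]]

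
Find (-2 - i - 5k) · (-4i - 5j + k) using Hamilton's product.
1 - 17i + 31j + 3k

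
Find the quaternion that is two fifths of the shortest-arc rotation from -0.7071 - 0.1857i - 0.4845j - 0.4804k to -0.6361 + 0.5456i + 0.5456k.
-0.909 + 0.1615i - 0.3781j - 0.0685k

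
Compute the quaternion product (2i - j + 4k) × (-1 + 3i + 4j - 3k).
10 - 15i + 19j + 7k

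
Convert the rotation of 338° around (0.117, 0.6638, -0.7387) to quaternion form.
-0.9816 + 0.0223i + 0.1267j - 0.141k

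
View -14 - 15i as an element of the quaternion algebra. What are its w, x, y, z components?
-14 - 15i + 0j + 0k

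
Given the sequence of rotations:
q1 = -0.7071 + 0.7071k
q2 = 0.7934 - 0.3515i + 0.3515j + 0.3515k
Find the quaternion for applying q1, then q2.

q2 · q1 = -0.8096 + 0.4971i + 0.3125k
-0.8096 + 0.4971i + 0.3125k


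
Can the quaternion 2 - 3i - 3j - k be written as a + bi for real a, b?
No. The quaternion 2 - 3i - 3j - k has j-coefficient y = -3 and k-coefficient z = -1, not both zero, so it does not lie in the complex subalgebra spanned by 1 and i.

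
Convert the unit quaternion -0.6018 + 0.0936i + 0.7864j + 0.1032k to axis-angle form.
axis = (0.1172, 0.9847, 0.1292), θ = 254°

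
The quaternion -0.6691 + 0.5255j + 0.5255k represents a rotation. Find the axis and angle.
axis = (0, √2/2, √2/2), θ = 264°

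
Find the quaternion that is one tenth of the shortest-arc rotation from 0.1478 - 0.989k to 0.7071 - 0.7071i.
0.2478 - 0.1039i - 0.9632k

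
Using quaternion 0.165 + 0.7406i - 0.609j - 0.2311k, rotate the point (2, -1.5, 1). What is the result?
(0.998, -1.614, -1.91)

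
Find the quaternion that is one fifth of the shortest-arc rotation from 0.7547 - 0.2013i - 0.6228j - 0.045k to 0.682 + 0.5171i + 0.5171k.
0.8323 - 0.0457i - 0.5449j + 0.091k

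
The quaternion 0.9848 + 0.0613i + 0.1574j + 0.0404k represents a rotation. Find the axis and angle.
axis = (0.3529, 0.9063, 0.2326), θ = 20°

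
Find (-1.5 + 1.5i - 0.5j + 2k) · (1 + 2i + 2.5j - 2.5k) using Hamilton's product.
1.75 - 5.25i + 3.5j + 10.5k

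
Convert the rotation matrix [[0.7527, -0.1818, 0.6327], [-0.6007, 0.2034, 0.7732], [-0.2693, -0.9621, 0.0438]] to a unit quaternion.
0.7071 - 0.6135i + 0.3189j - 0.1481k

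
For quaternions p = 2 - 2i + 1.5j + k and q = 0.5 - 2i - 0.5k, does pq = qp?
No: pq = -2.5 - 5.75i - 2.25j + 2.5k ≠ -2.5 - 4.25i + 3.75j - 3.5k = qp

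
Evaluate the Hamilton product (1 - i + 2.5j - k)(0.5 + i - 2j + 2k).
8.5 + 3.5i + 0.25j + k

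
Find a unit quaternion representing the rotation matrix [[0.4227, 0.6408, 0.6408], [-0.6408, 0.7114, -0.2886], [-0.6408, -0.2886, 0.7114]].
0.8434 + 0.3799j - 0.3799k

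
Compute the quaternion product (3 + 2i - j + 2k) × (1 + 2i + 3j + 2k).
-2 + 8j + 16k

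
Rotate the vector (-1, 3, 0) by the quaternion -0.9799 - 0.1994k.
(-2.093, 2.371, 0)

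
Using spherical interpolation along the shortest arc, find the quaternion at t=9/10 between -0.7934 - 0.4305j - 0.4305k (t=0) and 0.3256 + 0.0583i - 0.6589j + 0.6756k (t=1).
-0.418 - 0.0557i + 0.5718j - 0.7037k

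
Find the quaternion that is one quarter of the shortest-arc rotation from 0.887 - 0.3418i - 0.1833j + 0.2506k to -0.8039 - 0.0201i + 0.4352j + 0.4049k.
0.9233 - 0.264i - 0.2657j + 0.085k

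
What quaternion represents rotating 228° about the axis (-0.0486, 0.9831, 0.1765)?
-0.4067 - 0.0444i + 0.8981j + 0.1612k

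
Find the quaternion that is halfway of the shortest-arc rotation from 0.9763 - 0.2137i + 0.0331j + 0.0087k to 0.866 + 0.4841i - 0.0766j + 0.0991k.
0.9875 + 0.1449i - 0.0233j + 0.0578k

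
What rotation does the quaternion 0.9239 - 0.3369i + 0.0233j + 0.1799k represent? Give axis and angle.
axis = (-0.8805, 0.0609, 0.4702), θ = π/4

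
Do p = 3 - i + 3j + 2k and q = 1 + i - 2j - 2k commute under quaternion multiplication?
No: pq = 14 - 3j - 5k ≠ 14 + 4i - 3j - 3k = qp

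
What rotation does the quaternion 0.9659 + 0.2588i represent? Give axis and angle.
axis = (1, 0, 0), θ = π/6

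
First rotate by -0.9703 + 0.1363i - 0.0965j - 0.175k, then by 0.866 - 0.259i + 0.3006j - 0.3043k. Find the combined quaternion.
-0.8292 + 0.2874i - 0.462j + 0.1277k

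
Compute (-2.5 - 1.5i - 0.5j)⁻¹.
-0.2857 + 0.1714i + 0.0571j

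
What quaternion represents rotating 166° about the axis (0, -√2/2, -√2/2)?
0.1219 - 0.7018j - 0.7018k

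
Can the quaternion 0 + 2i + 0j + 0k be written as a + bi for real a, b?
Yes. The quaternion 2i has j- and k-coefficients y = z = 0, so it lies in the complex subalgebra spanned by 1 and i.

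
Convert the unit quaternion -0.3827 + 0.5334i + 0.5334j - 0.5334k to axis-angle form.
axis = (√3/3, √3/3, -√3/3), θ = 5π/4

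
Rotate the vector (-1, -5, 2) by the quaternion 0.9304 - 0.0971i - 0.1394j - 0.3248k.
(-4.3, -2.731, 2.013)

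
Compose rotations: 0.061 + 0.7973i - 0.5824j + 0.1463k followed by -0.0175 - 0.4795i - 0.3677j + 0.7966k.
0.0505 + 0.3669i + 0.693j + 0.6185k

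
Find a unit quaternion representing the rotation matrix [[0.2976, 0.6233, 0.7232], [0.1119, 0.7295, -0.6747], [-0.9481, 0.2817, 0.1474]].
0.7373 + 0.3243i + 0.5667j - 0.1734k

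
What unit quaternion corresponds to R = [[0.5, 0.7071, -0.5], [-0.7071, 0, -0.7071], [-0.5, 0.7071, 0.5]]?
0.7071 + 0.5i - 0.5k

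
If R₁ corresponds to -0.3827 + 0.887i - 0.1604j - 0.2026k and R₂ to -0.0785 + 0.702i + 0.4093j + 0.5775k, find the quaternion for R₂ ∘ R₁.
-0.41 - 0.3286i + 0.5104j - 0.6808k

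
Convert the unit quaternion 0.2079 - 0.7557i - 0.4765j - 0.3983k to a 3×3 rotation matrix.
[[0.2286, 0.8858, 0.4039], [0.5546, -0.4595, 0.6938], [0.8001, 0.0654, -0.5963]]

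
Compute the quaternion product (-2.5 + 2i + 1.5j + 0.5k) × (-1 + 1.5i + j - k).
-1.5 - 7.75i - 1.25j + 1.75k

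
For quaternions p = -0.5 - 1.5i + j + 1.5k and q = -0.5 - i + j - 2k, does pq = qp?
No: pq = 0.75 - 2.25i - 5.5j - 0.25k ≠ 0.75 + 4.75i + 3.5j + 0.75k = qp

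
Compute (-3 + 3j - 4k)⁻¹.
-0.0882 - 0.0882j + 0.1176k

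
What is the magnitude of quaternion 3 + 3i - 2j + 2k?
√26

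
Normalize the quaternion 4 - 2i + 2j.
0.8165 - 0.4082i + 0.4082j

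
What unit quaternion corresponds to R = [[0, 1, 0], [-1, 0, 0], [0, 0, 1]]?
0.7071 - 0.7071k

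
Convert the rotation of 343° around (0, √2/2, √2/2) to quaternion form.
-0.989 + 0.1045j + 0.1045k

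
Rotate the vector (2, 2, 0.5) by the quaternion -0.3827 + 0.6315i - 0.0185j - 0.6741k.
(-1.316, -0.173, -2.547)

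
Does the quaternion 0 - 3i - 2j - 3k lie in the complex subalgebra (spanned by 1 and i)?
No. The quaternion -3i - 2j - 3k has j-coefficient y = -2 and k-coefficient z = -3, not both zero, so it does not lie in the complex subalgebra spanned by 1 and i.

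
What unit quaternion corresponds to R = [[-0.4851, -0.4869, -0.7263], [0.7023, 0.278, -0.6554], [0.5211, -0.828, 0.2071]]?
0.5 - 0.0863i - 0.6237j + 0.5946k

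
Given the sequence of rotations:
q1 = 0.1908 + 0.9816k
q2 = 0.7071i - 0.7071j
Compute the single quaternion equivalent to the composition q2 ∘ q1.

q2 · q1 = -0.5592i - 0.829j
-0.5592i - 0.829j


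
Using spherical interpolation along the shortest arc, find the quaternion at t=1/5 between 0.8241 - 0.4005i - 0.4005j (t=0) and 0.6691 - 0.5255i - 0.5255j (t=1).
0.7965 - 0.4275i - 0.4275j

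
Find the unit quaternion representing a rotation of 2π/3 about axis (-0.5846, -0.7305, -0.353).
0.5 - 0.5063i - 0.6326j - 0.3057k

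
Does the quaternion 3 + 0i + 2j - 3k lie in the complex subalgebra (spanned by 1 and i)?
No. The quaternion 3 + 2j - 3k has j-coefficient y = 2 and k-coefficient z = -3, not both zero, so it does not lie in the complex subalgebra spanned by 1 and i.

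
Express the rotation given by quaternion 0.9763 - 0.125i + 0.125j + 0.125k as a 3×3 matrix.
[[0.9375, -0.2753, 0.2128], [0.2128, 0.9375, 0.2753], [-0.2753, -0.2128, 0.9375]]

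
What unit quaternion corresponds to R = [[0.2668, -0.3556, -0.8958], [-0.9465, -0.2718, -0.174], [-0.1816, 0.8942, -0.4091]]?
0.3827 + 0.6978i - 0.4665j - 0.386k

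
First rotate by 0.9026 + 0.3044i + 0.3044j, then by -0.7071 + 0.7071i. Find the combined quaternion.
-0.8535 + 0.423i - 0.2152j + 0.2152k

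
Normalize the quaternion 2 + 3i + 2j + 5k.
0.3086 + 0.4629i + 0.3086j + 0.7715k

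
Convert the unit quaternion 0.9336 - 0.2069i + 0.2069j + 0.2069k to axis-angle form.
axis = (-√3/3, √3/3, √3/3), θ = 42°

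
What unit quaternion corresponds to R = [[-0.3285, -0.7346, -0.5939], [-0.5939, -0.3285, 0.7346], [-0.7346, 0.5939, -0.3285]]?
0.061 - 0.5763i + 0.5763j + 0.5763k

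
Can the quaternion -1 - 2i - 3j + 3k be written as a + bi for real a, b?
No. The quaternion -1 - 2i - 3j + 3k has j-coefficient y = -3 and k-coefficient z = 3, not both zero, so it does not lie in the complex subalgebra spanned by 1 and i.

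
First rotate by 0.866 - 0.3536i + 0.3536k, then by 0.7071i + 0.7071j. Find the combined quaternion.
0.25 + 0.8624i + 0.3623j + 0.25k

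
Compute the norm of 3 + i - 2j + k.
√15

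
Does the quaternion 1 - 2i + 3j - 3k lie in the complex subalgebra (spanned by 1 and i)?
No. The quaternion 1 - 2i + 3j - 3k has j-coefficient y = 3 and k-coefficient z = -3, not both zero, so it does not lie in the complex subalgebra spanned by 1 and i.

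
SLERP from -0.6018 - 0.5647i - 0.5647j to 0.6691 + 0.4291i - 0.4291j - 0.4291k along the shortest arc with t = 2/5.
-0.7466 - 0.6037i - 0.1853j + 0.2092k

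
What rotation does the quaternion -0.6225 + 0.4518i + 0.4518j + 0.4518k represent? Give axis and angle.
axis = (√3/3, √3/3, √3/3), θ = 257°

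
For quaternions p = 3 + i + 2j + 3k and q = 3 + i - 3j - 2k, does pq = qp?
No: pq = 20 + 11i + 2j - 2k ≠ 20 + i - 8j + 8k = qp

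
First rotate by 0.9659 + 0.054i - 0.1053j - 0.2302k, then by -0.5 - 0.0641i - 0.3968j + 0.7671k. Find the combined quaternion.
-0.3447 + 0.0832i - 0.304j + 0.8842k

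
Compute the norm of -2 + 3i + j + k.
√15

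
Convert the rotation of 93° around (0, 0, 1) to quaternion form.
0.6884 + 0.7254k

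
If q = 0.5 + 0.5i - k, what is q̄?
0.5 - 0.5i + k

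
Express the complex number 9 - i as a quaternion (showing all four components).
9 - i + 0j + 0k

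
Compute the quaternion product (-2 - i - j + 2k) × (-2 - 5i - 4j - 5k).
5 + 25i - 5j + 5k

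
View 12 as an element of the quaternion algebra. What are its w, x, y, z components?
12 + 0i + 0j + 0k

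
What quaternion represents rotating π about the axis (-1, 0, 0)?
-i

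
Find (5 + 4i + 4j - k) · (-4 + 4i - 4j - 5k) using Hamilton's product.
-25 - 20i - 20j - 53k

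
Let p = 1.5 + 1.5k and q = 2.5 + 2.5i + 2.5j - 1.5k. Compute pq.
6 + 7.5j + 1.5k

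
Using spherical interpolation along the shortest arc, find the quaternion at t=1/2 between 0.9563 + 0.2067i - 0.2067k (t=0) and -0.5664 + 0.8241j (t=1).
0.8672 + 0.1177i - 0.4693j - 0.1177k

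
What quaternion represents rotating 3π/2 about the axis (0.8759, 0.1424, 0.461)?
-0.7071 + 0.6194i + 0.1007j + 0.326k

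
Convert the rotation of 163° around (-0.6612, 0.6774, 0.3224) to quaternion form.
0.1478 - 0.6539i + 0.67j + 0.3189k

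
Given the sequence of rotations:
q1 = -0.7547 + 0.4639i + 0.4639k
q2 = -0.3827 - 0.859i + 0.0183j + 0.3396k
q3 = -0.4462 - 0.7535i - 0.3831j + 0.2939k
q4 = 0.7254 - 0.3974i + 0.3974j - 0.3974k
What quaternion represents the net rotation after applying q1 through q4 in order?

q2 · q1 = 0.5298 + 0.4792i + 0.5422j - 0.4423k
q3 · q2 · q1 = 0.4624 - 0.6029i - 0.6373j + 0.1281k
q4 · q3 · q2 · q1 = 0.4 - 0.8235i + 0.012j + 0.402k
0.4 - 0.8235i + 0.012j + 0.402k


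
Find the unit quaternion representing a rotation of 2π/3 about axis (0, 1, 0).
0.5 + 0.866j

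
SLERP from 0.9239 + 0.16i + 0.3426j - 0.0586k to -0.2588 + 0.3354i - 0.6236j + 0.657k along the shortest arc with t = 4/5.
0.4522 - 0.2514i + 0.6253j - 0.5842k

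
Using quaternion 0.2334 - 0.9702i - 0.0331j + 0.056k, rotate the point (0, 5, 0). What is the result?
(0.19, -4.444, -2.283)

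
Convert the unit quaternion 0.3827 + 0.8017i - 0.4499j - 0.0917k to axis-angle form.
axis = (0.8678, -0.487, -0.0993), θ = 3π/4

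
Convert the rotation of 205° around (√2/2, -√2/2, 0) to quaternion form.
-0.2164 + 0.6903i - 0.6903j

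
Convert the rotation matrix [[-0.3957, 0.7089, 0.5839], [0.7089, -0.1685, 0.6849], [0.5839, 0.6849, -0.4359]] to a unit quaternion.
0.5497i + 0.6448j + 0.5311k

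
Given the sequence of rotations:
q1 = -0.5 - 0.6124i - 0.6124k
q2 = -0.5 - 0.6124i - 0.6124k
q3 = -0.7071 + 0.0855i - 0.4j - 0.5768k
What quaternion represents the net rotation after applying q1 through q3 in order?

q2 · q1 = -0.5001 + 0.6124i + 0.6124k
q3 · q2 · q1 = 0.6545 - 0.7207i - 0.2056j + 0.1004k
0.6545 - 0.7207i - 0.2056j + 0.1004k


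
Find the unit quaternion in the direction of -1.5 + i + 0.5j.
-0.8018 + 0.5345i + 0.2673j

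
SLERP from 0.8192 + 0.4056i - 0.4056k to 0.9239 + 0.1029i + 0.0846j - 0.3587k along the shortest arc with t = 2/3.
0.9001 + 0.2068i + 0.057j - 0.3791k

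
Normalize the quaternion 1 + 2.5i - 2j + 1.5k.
0.2722 + 0.6804i - 0.5443j + 0.4082k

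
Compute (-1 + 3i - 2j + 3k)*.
-1 - 3i + 2j - 3k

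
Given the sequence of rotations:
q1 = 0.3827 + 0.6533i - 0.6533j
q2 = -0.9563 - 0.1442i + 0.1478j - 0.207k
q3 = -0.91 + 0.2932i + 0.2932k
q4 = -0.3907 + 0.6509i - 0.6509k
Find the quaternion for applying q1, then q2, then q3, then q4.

q2 · q1 = -0.1752 - 0.8152i + 0.5461j - 0.0816k
q3 · q2 · q1 = 0.4224 + 0.5303i - 0.712j + 0.183k
q4 · q3 · q2 · q1 = -0.3911 - 0.3957i - 0.1861j - 0.8099k
-0.3911 - 0.3957i - 0.1861j - 0.8099k


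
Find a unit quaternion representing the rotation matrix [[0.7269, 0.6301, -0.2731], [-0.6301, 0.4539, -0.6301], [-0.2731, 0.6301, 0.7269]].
0.8526 + 0.3695i - 0.3695k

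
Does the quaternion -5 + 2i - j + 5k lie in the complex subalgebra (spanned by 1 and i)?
No. The quaternion -5 + 2i - j + 5k has j-coefficient y = -1 and k-coefficient z = 5, not both zero, so it does not lie in the complex subalgebra spanned by 1 and i.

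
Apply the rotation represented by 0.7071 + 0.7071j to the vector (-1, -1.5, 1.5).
(1.5, -1.5, 1)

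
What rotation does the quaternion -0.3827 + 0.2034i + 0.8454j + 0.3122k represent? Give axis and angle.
axis = (0.2202, 0.9151, 0.3379), θ = 5π/4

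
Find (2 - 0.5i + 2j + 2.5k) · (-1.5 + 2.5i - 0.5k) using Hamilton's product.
-0.5 + 4.75i + 3j - 9.75k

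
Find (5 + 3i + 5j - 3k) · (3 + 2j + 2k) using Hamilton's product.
11 + 25i + 19j + 7k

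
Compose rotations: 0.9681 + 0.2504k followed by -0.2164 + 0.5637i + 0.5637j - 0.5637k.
-0.0683 + 0.6869i + 0.4046j - 0.5999k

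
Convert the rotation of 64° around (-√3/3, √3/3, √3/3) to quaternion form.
0.848 - 0.3059i + 0.3059j + 0.3059k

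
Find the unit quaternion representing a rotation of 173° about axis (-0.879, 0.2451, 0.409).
0.061 - 0.8774i + 0.2446j + 0.4082k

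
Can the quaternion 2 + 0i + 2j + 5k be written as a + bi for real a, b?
No. The quaternion 2 + 2j + 5k has j-coefficient y = 2 and k-coefficient z = 5, not both zero, so it does not lie in the complex subalgebra spanned by 1 and i.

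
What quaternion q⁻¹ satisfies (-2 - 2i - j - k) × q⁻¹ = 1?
-0.2 + 0.2i + 0.1j + 0.1k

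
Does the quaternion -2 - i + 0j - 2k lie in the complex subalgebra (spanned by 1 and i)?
No. The quaternion -2 - i - 2k has j-coefficient y = 0 and k-coefficient z = -2, not both zero, so it does not lie in the complex subalgebra spanned by 1 and i.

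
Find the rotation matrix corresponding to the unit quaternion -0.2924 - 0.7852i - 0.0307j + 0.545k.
[[0.4041, 0.3669, -0.8379], [-0.2705, -0.8271, -0.4926], [-0.8738, 0.4257, -0.235]]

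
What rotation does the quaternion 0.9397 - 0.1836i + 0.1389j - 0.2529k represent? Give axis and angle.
axis = (-0.5368, 0.4061, -0.7395), θ = 40°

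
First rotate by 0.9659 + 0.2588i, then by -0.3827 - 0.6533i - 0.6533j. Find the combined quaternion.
-0.2006 - 0.7301i - 0.631j + 0.1691k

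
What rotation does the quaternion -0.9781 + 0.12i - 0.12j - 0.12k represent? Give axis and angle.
axis = (√3/3, -√3/3, -√3/3), θ = 336°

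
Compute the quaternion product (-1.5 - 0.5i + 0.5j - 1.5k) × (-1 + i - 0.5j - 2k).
-0.75 - 2.75i - 2.25j + 4.25k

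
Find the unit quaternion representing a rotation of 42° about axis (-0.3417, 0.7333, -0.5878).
0.9336 - 0.1225i + 0.2628j - 0.2106k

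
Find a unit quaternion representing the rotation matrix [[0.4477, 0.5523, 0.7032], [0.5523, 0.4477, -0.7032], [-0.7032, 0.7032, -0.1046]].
0.6691 + 0.5255i + 0.5255j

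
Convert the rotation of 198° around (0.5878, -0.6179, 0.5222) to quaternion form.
-0.1564 + 0.5806i - 0.6103j + 0.5158k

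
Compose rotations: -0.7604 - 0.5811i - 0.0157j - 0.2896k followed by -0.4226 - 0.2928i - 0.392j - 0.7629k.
-0.0759 + 0.5698i + 0.6632j + 0.4793k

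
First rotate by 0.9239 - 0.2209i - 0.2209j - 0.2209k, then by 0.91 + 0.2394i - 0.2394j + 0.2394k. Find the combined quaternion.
0.8936 + 0.1259i - 0.4222j - 0.0856k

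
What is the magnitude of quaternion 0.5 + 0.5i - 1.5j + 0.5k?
√3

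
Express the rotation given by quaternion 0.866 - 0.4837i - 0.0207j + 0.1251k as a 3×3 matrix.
[[0.9678, -0.1966, -0.1569], [0.2367, 0.5008, 0.8326], [-0.0852, -0.8429, 0.5312]]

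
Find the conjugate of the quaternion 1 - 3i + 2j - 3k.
1 + 3i - 2j + 3k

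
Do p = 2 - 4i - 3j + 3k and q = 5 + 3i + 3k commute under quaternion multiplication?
No: pq = 13 - 23i + 6j + 30k ≠ 13 - 5i - 36j + 12k = qp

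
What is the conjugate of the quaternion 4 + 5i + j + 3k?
4 - 5i - j - 3k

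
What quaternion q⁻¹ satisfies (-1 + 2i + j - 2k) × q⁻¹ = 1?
-0.1 - 0.2i - 0.1j + 0.2k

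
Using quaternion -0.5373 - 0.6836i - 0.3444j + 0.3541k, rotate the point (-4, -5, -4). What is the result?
(-5.849, 4.48, 1.651)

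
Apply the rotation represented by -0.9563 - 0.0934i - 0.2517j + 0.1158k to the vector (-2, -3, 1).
(-2.039, -2.755, 1.501)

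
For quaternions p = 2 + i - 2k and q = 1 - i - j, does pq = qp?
No: pq = 3 - 3i - 3k ≠ 3 + i - 4j - k = qp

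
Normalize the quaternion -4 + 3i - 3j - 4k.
-0.5657 + 0.4243i - 0.4243j - 0.5657k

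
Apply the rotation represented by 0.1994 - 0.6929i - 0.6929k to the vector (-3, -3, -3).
(-3.829, 2.761, -2.171)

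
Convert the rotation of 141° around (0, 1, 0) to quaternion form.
0.3338 + 0.9426j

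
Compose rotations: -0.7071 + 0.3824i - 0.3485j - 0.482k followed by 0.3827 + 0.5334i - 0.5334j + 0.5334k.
-0.4034 + 0.2122i + 0.7049j - 0.5435k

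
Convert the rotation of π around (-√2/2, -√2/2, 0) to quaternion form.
-0.7071i - 0.7071j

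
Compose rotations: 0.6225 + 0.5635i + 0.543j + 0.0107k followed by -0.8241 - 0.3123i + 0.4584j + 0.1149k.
-0.5872 - 0.7163i - 0.094j - 0.3652k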